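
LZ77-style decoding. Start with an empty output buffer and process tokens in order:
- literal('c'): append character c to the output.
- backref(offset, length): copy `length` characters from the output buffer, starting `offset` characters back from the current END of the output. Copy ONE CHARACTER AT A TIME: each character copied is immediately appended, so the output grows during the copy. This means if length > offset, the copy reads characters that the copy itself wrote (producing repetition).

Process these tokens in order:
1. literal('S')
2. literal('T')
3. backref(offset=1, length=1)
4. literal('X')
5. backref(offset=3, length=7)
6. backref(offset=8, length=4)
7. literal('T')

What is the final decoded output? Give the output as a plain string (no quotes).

Answer: STTXTTXTTXTXTTXT

Derivation:
Token 1: literal('S'). Output: "S"
Token 2: literal('T'). Output: "ST"
Token 3: backref(off=1, len=1). Copied 'T' from pos 1. Output: "STT"
Token 4: literal('X'). Output: "STTX"
Token 5: backref(off=3, len=7) (overlapping!). Copied 'TTXTTXT' from pos 1. Output: "STTXTTXTTXT"
Token 6: backref(off=8, len=4). Copied 'XTTX' from pos 3. Output: "STTXTTXTTXTXTTX"
Token 7: literal('T'). Output: "STTXTTXTTXTXTTXT"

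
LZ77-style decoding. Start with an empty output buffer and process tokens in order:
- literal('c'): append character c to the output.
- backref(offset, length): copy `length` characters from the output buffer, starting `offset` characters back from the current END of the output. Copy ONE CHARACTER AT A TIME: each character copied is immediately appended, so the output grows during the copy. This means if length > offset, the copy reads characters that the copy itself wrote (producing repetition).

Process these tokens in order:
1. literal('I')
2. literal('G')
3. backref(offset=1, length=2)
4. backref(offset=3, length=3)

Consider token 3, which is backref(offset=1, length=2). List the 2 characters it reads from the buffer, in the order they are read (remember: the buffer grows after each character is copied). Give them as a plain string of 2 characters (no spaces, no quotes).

Answer: GG

Derivation:
Token 1: literal('I'). Output: "I"
Token 2: literal('G'). Output: "IG"
Token 3: backref(off=1, len=2). Buffer before: "IG" (len 2)
  byte 1: read out[1]='G', append. Buffer now: "IGG"
  byte 2: read out[2]='G', append. Buffer now: "IGGG"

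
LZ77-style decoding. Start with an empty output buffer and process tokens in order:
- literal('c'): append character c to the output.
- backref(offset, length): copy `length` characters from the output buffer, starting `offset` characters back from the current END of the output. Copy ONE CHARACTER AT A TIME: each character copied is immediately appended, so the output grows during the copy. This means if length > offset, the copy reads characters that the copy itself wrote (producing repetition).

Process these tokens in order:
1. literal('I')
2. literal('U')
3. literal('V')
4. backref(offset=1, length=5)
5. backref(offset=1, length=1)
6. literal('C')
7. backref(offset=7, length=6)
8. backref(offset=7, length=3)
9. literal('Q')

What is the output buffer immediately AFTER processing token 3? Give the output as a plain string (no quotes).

Answer: IUV

Derivation:
Token 1: literal('I'). Output: "I"
Token 2: literal('U'). Output: "IU"
Token 3: literal('V'). Output: "IUV"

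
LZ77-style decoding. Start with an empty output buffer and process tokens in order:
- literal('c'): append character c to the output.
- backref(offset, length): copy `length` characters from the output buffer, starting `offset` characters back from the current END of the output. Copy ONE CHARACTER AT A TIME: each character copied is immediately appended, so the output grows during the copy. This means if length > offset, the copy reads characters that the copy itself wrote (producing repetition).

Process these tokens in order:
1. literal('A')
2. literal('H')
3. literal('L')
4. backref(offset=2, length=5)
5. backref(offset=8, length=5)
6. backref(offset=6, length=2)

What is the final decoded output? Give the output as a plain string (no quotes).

Answer: AHLHLHLHAHLHLHA

Derivation:
Token 1: literal('A'). Output: "A"
Token 2: literal('H'). Output: "AH"
Token 3: literal('L'). Output: "AHL"
Token 4: backref(off=2, len=5) (overlapping!). Copied 'HLHLH' from pos 1. Output: "AHLHLHLH"
Token 5: backref(off=8, len=5). Copied 'AHLHL' from pos 0. Output: "AHLHLHLHAHLHL"
Token 6: backref(off=6, len=2). Copied 'HA' from pos 7. Output: "AHLHLHLHAHLHLHA"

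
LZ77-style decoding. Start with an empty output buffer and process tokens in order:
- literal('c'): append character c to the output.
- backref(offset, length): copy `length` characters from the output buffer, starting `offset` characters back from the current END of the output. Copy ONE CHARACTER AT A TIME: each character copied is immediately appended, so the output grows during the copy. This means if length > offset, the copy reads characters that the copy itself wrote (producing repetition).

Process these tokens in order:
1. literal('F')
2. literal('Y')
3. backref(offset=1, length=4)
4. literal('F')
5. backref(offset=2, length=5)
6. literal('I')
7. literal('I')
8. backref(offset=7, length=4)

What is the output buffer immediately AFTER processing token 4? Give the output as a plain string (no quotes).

Token 1: literal('F'). Output: "F"
Token 2: literal('Y'). Output: "FY"
Token 3: backref(off=1, len=4) (overlapping!). Copied 'YYYY' from pos 1. Output: "FYYYYY"
Token 4: literal('F'). Output: "FYYYYYF"

Answer: FYYYYYF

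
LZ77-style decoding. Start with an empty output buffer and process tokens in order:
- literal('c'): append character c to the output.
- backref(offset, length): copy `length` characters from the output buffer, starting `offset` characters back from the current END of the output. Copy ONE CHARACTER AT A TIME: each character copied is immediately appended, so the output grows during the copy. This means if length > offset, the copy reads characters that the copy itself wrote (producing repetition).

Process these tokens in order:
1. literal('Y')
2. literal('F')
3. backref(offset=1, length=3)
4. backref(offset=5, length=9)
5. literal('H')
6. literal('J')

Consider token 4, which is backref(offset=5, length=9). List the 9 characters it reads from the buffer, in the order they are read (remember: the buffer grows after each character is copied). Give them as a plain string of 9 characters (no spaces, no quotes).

Answer: YFFFFYFFF

Derivation:
Token 1: literal('Y'). Output: "Y"
Token 2: literal('F'). Output: "YF"
Token 3: backref(off=1, len=3) (overlapping!). Copied 'FFF' from pos 1. Output: "YFFFF"
Token 4: backref(off=5, len=9). Buffer before: "YFFFF" (len 5)
  byte 1: read out[0]='Y', append. Buffer now: "YFFFFY"
  byte 2: read out[1]='F', append. Buffer now: "YFFFFYF"
  byte 3: read out[2]='F', append. Buffer now: "YFFFFYFF"
  byte 4: read out[3]='F', append. Buffer now: "YFFFFYFFF"
  byte 5: read out[4]='F', append. Buffer now: "YFFFFYFFFF"
  byte 6: read out[5]='Y', append. Buffer now: "YFFFFYFFFFY"
  byte 7: read out[6]='F', append. Buffer now: "YFFFFYFFFFYF"
  byte 8: read out[7]='F', append. Buffer now: "YFFFFYFFFFYFF"
  byte 9: read out[8]='F', append. Buffer now: "YFFFFYFFFFYFFF"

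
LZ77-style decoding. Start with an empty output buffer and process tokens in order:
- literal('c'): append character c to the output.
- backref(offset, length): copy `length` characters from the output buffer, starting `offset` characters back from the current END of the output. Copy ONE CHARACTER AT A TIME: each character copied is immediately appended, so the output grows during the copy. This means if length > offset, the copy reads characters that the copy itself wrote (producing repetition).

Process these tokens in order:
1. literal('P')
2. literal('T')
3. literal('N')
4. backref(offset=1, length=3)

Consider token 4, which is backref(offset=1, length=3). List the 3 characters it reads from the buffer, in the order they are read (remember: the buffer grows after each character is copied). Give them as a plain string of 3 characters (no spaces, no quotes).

Token 1: literal('P'). Output: "P"
Token 2: literal('T'). Output: "PT"
Token 3: literal('N'). Output: "PTN"
Token 4: backref(off=1, len=3). Buffer before: "PTN" (len 3)
  byte 1: read out[2]='N', append. Buffer now: "PTNN"
  byte 2: read out[3]='N', append. Buffer now: "PTNNN"
  byte 3: read out[4]='N', append. Buffer now: "PTNNNN"

Answer: NNN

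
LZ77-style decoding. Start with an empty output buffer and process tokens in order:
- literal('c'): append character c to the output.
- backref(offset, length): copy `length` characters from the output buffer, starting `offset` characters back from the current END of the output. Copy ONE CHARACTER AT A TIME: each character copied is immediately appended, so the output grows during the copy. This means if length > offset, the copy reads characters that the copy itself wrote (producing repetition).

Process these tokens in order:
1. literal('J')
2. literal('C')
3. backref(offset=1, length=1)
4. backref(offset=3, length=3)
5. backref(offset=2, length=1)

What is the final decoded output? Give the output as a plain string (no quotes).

Token 1: literal('J'). Output: "J"
Token 2: literal('C'). Output: "JC"
Token 3: backref(off=1, len=1). Copied 'C' from pos 1. Output: "JCC"
Token 4: backref(off=3, len=3). Copied 'JCC' from pos 0. Output: "JCCJCC"
Token 5: backref(off=2, len=1). Copied 'C' from pos 4. Output: "JCCJCCC"

Answer: JCCJCCC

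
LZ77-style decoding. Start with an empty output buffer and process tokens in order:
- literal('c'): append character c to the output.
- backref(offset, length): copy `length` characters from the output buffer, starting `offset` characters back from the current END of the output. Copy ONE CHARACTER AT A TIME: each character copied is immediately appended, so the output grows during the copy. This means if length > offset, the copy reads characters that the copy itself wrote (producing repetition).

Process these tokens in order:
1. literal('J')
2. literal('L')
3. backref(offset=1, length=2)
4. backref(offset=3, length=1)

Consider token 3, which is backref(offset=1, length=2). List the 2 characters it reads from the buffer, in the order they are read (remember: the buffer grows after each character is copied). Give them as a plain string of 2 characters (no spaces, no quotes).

Answer: LL

Derivation:
Token 1: literal('J'). Output: "J"
Token 2: literal('L'). Output: "JL"
Token 3: backref(off=1, len=2). Buffer before: "JL" (len 2)
  byte 1: read out[1]='L', append. Buffer now: "JLL"
  byte 2: read out[2]='L', append. Buffer now: "JLLL"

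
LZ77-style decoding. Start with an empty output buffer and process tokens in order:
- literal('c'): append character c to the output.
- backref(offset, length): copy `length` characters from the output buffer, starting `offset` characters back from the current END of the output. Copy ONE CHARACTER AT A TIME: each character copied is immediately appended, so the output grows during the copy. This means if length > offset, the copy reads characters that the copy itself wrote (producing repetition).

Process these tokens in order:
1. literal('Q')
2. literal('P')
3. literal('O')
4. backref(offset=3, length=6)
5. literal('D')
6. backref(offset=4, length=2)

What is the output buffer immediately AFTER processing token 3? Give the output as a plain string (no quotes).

Answer: QPO

Derivation:
Token 1: literal('Q'). Output: "Q"
Token 2: literal('P'). Output: "QP"
Token 3: literal('O'). Output: "QPO"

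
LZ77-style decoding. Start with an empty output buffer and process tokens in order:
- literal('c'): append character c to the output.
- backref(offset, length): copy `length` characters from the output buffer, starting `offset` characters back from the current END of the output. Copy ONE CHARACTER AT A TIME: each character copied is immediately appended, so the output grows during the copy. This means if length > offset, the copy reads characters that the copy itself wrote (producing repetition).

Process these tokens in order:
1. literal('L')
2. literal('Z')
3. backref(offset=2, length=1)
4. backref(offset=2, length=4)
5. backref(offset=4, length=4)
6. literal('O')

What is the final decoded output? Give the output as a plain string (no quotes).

Answer: LZLZLZLZLZLO

Derivation:
Token 1: literal('L'). Output: "L"
Token 2: literal('Z'). Output: "LZ"
Token 3: backref(off=2, len=1). Copied 'L' from pos 0. Output: "LZL"
Token 4: backref(off=2, len=4) (overlapping!). Copied 'ZLZL' from pos 1. Output: "LZLZLZL"
Token 5: backref(off=4, len=4). Copied 'ZLZL' from pos 3. Output: "LZLZLZLZLZL"
Token 6: literal('O'). Output: "LZLZLZLZLZLO"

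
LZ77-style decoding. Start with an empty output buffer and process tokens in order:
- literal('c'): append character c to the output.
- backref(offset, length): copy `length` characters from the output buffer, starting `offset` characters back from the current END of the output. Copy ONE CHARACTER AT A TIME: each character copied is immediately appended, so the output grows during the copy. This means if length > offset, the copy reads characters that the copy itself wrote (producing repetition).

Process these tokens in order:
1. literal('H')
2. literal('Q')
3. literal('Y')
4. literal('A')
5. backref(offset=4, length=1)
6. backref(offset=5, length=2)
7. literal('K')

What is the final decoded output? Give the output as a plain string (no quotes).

Token 1: literal('H'). Output: "H"
Token 2: literal('Q'). Output: "HQ"
Token 3: literal('Y'). Output: "HQY"
Token 4: literal('A'). Output: "HQYA"
Token 5: backref(off=4, len=1). Copied 'H' from pos 0. Output: "HQYAH"
Token 6: backref(off=5, len=2). Copied 'HQ' from pos 0. Output: "HQYAHHQ"
Token 7: literal('K'). Output: "HQYAHHQK"

Answer: HQYAHHQK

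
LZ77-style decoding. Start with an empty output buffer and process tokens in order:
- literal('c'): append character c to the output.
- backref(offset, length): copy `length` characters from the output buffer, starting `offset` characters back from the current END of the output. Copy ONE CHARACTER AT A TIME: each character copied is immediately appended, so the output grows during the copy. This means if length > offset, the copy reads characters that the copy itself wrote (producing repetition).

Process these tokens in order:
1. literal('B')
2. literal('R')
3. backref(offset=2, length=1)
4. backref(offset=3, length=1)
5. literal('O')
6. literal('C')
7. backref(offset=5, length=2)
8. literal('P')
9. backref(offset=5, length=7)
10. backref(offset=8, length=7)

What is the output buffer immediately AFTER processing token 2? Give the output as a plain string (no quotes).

Token 1: literal('B'). Output: "B"
Token 2: literal('R'). Output: "BR"

Answer: BR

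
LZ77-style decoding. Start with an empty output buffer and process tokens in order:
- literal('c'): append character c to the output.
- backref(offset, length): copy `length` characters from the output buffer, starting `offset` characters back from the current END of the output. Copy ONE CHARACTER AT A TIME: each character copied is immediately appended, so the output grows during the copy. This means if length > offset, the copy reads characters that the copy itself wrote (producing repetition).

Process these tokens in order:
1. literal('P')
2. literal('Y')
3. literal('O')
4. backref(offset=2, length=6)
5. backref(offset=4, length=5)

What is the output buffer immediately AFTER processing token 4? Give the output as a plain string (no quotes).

Answer: PYOYOYOYO

Derivation:
Token 1: literal('P'). Output: "P"
Token 2: literal('Y'). Output: "PY"
Token 3: literal('O'). Output: "PYO"
Token 4: backref(off=2, len=6) (overlapping!). Copied 'YOYOYO' from pos 1. Output: "PYOYOYOYO"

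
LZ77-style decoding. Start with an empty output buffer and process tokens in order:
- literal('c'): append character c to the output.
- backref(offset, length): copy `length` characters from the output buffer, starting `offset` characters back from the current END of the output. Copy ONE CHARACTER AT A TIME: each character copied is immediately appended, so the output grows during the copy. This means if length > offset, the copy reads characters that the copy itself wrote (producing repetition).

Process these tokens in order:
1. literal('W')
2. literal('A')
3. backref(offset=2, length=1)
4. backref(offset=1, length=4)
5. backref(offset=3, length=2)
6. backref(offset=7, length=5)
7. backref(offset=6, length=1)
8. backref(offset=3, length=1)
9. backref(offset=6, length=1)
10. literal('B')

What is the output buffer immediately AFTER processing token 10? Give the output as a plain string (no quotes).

Token 1: literal('W'). Output: "W"
Token 2: literal('A'). Output: "WA"
Token 3: backref(off=2, len=1). Copied 'W' from pos 0. Output: "WAW"
Token 4: backref(off=1, len=4) (overlapping!). Copied 'WWWW' from pos 2. Output: "WAWWWWW"
Token 5: backref(off=3, len=2). Copied 'WW' from pos 4. Output: "WAWWWWWWW"
Token 6: backref(off=7, len=5). Copied 'WWWWW' from pos 2. Output: "WAWWWWWWWWWWWW"
Token 7: backref(off=6, len=1). Copied 'W' from pos 8. Output: "WAWWWWWWWWWWWWW"
Token 8: backref(off=3, len=1). Copied 'W' from pos 12. Output: "WAWWWWWWWWWWWWWW"
Token 9: backref(off=6, len=1). Copied 'W' from pos 10. Output: "WAWWWWWWWWWWWWWWW"
Token 10: literal('B'). Output: "WAWWWWWWWWWWWWWWWB"

Answer: WAWWWWWWWWWWWWWWWB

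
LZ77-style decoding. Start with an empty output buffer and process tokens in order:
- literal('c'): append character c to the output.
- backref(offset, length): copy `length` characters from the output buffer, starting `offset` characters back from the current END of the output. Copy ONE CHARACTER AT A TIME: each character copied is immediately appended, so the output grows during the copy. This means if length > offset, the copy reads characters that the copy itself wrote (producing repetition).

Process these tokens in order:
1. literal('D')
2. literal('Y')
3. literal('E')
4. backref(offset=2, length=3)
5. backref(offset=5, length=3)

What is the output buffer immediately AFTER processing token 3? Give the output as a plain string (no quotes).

Answer: DYE

Derivation:
Token 1: literal('D'). Output: "D"
Token 2: literal('Y'). Output: "DY"
Token 3: literal('E'). Output: "DYE"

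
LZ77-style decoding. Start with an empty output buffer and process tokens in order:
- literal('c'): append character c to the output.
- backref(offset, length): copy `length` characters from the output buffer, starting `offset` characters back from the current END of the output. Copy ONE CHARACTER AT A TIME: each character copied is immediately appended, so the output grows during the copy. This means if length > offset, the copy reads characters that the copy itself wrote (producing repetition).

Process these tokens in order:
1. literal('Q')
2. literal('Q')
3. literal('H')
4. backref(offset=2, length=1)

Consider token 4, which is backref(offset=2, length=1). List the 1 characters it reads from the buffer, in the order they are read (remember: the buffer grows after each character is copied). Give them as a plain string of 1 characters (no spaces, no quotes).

Answer: Q

Derivation:
Token 1: literal('Q'). Output: "Q"
Token 2: literal('Q'). Output: "QQ"
Token 3: literal('H'). Output: "QQH"
Token 4: backref(off=2, len=1). Buffer before: "QQH" (len 3)
  byte 1: read out[1]='Q', append. Buffer now: "QQHQ"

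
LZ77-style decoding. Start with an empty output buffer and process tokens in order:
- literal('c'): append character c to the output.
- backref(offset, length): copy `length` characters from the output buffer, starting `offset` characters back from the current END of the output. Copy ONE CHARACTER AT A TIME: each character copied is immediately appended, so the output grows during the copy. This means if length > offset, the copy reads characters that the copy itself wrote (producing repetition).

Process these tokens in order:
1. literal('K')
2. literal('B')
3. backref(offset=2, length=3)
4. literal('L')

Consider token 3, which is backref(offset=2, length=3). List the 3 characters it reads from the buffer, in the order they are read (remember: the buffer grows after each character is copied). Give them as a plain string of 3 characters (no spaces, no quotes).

Token 1: literal('K'). Output: "K"
Token 2: literal('B'). Output: "KB"
Token 3: backref(off=2, len=3). Buffer before: "KB" (len 2)
  byte 1: read out[0]='K', append. Buffer now: "KBK"
  byte 2: read out[1]='B', append. Buffer now: "KBKB"
  byte 3: read out[2]='K', append. Buffer now: "KBKBK"

Answer: KBK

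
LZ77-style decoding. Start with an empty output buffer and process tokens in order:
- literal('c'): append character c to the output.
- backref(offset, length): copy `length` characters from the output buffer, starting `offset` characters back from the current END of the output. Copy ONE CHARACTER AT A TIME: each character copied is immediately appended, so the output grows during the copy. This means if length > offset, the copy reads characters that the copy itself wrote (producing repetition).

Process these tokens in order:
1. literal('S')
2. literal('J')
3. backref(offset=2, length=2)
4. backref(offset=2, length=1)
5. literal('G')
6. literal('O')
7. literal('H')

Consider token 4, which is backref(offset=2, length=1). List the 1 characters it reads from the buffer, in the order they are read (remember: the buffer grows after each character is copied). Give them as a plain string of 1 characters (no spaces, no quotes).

Answer: S

Derivation:
Token 1: literal('S'). Output: "S"
Token 2: literal('J'). Output: "SJ"
Token 3: backref(off=2, len=2). Copied 'SJ' from pos 0. Output: "SJSJ"
Token 4: backref(off=2, len=1). Buffer before: "SJSJ" (len 4)
  byte 1: read out[2]='S', append. Buffer now: "SJSJS"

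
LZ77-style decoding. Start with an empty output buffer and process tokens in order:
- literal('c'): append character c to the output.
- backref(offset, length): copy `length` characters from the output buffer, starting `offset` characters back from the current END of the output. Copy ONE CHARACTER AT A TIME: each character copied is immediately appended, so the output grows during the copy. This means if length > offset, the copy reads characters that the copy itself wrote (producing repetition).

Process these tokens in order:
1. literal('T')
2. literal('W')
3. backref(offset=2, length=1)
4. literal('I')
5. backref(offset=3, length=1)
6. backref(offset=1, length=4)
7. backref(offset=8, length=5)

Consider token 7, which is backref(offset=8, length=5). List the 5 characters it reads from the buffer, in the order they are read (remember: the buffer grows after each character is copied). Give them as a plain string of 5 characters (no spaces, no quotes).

Token 1: literal('T'). Output: "T"
Token 2: literal('W'). Output: "TW"
Token 3: backref(off=2, len=1). Copied 'T' from pos 0. Output: "TWT"
Token 4: literal('I'). Output: "TWTI"
Token 5: backref(off=3, len=1). Copied 'W' from pos 1. Output: "TWTIW"
Token 6: backref(off=1, len=4) (overlapping!). Copied 'WWWW' from pos 4. Output: "TWTIWWWWW"
Token 7: backref(off=8, len=5). Buffer before: "TWTIWWWWW" (len 9)
  byte 1: read out[1]='W', append. Buffer now: "TWTIWWWWWW"
  byte 2: read out[2]='T', append. Buffer now: "TWTIWWWWWWT"
  byte 3: read out[3]='I', append. Buffer now: "TWTIWWWWWWTI"
  byte 4: read out[4]='W', append. Buffer now: "TWTIWWWWWWTIW"
  byte 5: read out[5]='W', append. Buffer now: "TWTIWWWWWWTIWW"

Answer: WTIWW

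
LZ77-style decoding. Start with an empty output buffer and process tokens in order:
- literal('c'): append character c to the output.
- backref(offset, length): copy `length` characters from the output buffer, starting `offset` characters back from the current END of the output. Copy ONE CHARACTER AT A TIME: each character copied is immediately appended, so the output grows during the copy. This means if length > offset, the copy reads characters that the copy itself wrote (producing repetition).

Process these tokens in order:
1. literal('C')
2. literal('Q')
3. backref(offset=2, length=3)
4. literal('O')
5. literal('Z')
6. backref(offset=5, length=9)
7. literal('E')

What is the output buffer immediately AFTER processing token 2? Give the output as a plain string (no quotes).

Token 1: literal('C'). Output: "C"
Token 2: literal('Q'). Output: "CQ"

Answer: CQ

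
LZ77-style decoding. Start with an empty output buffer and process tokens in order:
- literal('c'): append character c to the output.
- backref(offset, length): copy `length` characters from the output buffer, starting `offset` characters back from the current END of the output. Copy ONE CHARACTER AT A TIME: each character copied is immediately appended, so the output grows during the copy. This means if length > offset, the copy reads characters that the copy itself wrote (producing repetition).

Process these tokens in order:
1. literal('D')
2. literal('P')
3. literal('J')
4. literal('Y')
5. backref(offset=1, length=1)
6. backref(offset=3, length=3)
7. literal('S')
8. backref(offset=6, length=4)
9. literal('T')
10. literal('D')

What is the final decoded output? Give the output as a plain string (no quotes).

Answer: DPJYYJYYSYYJYTD

Derivation:
Token 1: literal('D'). Output: "D"
Token 2: literal('P'). Output: "DP"
Token 3: literal('J'). Output: "DPJ"
Token 4: literal('Y'). Output: "DPJY"
Token 5: backref(off=1, len=1). Copied 'Y' from pos 3. Output: "DPJYY"
Token 6: backref(off=3, len=3). Copied 'JYY' from pos 2. Output: "DPJYYJYY"
Token 7: literal('S'). Output: "DPJYYJYYS"
Token 8: backref(off=6, len=4). Copied 'YYJY' from pos 3. Output: "DPJYYJYYSYYJY"
Token 9: literal('T'). Output: "DPJYYJYYSYYJYT"
Token 10: literal('D'). Output: "DPJYYJYYSYYJYTD"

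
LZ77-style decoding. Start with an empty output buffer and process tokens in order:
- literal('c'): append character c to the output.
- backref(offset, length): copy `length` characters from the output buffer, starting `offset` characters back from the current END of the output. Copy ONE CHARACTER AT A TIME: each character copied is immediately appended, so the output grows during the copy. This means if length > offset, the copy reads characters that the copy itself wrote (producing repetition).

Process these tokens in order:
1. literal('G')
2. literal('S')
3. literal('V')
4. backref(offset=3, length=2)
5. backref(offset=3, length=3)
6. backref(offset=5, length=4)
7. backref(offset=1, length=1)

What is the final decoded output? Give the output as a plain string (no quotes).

Answer: GSVGSVGSGSVGG

Derivation:
Token 1: literal('G'). Output: "G"
Token 2: literal('S'). Output: "GS"
Token 3: literal('V'). Output: "GSV"
Token 4: backref(off=3, len=2). Copied 'GS' from pos 0. Output: "GSVGS"
Token 5: backref(off=3, len=3). Copied 'VGS' from pos 2. Output: "GSVGSVGS"
Token 6: backref(off=5, len=4). Copied 'GSVG' from pos 3. Output: "GSVGSVGSGSVG"
Token 7: backref(off=1, len=1). Copied 'G' from pos 11. Output: "GSVGSVGSGSVGG"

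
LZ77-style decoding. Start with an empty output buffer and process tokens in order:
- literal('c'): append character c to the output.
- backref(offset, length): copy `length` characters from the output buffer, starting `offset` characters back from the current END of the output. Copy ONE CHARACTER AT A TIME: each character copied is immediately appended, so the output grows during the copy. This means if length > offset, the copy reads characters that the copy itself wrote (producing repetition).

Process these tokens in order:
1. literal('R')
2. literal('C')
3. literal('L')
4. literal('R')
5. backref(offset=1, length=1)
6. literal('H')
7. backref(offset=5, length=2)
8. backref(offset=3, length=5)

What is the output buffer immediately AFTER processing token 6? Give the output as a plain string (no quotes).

Answer: RCLRRH

Derivation:
Token 1: literal('R'). Output: "R"
Token 2: literal('C'). Output: "RC"
Token 3: literal('L'). Output: "RCL"
Token 4: literal('R'). Output: "RCLR"
Token 5: backref(off=1, len=1). Copied 'R' from pos 3. Output: "RCLRR"
Token 6: literal('H'). Output: "RCLRRH"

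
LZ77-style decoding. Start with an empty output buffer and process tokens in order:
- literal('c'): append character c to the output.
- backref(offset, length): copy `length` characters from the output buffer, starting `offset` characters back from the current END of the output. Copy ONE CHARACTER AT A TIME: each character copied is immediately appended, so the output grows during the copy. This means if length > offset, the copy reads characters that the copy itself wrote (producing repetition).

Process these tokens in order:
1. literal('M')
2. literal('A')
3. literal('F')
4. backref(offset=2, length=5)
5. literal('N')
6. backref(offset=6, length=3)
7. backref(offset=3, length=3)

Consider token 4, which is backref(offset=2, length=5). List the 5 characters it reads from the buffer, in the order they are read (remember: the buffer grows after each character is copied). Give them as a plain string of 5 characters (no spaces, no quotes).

Token 1: literal('M'). Output: "M"
Token 2: literal('A'). Output: "MA"
Token 3: literal('F'). Output: "MAF"
Token 4: backref(off=2, len=5). Buffer before: "MAF" (len 3)
  byte 1: read out[1]='A', append. Buffer now: "MAFA"
  byte 2: read out[2]='F', append. Buffer now: "MAFAF"
  byte 3: read out[3]='A', append. Buffer now: "MAFAFA"
  byte 4: read out[4]='F', append. Buffer now: "MAFAFAF"
  byte 5: read out[5]='A', append. Buffer now: "MAFAFAFA"

Answer: AFAFA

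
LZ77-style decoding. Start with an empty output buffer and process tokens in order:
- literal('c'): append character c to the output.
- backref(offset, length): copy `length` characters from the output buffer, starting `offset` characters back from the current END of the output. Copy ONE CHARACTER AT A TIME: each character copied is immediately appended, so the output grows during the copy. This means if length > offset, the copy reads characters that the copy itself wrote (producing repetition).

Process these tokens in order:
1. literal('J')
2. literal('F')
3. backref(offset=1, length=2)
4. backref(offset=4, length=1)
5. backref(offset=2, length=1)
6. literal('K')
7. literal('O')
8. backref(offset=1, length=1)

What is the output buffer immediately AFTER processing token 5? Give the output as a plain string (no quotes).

Token 1: literal('J'). Output: "J"
Token 2: literal('F'). Output: "JF"
Token 3: backref(off=1, len=2) (overlapping!). Copied 'FF' from pos 1. Output: "JFFF"
Token 4: backref(off=4, len=1). Copied 'J' from pos 0. Output: "JFFFJ"
Token 5: backref(off=2, len=1). Copied 'F' from pos 3. Output: "JFFFJF"

Answer: JFFFJF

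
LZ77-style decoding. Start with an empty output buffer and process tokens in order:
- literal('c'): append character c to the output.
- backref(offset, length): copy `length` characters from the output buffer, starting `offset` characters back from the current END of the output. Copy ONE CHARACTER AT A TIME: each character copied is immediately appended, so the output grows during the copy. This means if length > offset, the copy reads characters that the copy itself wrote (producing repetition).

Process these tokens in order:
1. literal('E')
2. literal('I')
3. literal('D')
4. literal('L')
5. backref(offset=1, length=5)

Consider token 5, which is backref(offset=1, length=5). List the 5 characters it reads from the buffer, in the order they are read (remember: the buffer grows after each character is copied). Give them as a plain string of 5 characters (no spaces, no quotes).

Answer: LLLLL

Derivation:
Token 1: literal('E'). Output: "E"
Token 2: literal('I'). Output: "EI"
Token 3: literal('D'). Output: "EID"
Token 4: literal('L'). Output: "EIDL"
Token 5: backref(off=1, len=5). Buffer before: "EIDL" (len 4)
  byte 1: read out[3]='L', append. Buffer now: "EIDLL"
  byte 2: read out[4]='L', append. Buffer now: "EIDLLL"
  byte 3: read out[5]='L', append. Buffer now: "EIDLLLL"
  byte 4: read out[6]='L', append. Buffer now: "EIDLLLLL"
  byte 5: read out[7]='L', append. Buffer now: "EIDLLLLLL"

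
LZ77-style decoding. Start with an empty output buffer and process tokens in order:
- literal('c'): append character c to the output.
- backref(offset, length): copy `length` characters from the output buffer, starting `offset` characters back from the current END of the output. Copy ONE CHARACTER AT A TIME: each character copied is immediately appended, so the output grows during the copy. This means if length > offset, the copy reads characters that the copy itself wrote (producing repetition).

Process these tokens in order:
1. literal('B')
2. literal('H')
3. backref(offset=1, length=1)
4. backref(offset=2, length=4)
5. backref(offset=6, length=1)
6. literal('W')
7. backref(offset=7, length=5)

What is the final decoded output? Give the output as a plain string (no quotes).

Answer: BHHHHHHHWHHHHH

Derivation:
Token 1: literal('B'). Output: "B"
Token 2: literal('H'). Output: "BH"
Token 3: backref(off=1, len=1). Copied 'H' from pos 1. Output: "BHH"
Token 4: backref(off=2, len=4) (overlapping!). Copied 'HHHH' from pos 1. Output: "BHHHHHH"
Token 5: backref(off=6, len=1). Copied 'H' from pos 1. Output: "BHHHHHHH"
Token 6: literal('W'). Output: "BHHHHHHHW"
Token 7: backref(off=7, len=5). Copied 'HHHHH' from pos 2. Output: "BHHHHHHHWHHHHH"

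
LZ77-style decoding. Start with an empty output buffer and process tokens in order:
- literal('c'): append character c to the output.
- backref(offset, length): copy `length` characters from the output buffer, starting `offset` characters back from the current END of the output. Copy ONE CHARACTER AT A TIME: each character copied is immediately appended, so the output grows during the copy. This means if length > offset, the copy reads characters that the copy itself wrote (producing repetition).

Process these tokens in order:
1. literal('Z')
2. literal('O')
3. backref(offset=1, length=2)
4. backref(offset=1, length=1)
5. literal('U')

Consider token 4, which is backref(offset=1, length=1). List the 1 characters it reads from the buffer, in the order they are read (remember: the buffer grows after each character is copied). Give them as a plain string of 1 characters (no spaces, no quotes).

Answer: O

Derivation:
Token 1: literal('Z'). Output: "Z"
Token 2: literal('O'). Output: "ZO"
Token 3: backref(off=1, len=2) (overlapping!). Copied 'OO' from pos 1. Output: "ZOOO"
Token 4: backref(off=1, len=1). Buffer before: "ZOOO" (len 4)
  byte 1: read out[3]='O', append. Buffer now: "ZOOOO"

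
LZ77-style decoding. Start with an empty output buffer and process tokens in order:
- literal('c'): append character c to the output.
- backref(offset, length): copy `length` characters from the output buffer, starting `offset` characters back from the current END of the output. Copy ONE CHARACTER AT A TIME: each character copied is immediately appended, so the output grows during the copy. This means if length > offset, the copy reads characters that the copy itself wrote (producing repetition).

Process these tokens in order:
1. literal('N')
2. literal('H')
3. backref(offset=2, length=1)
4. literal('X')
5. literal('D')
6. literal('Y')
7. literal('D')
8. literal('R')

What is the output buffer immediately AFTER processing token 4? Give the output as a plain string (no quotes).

Token 1: literal('N'). Output: "N"
Token 2: literal('H'). Output: "NH"
Token 3: backref(off=2, len=1). Copied 'N' from pos 0. Output: "NHN"
Token 4: literal('X'). Output: "NHNX"

Answer: NHNX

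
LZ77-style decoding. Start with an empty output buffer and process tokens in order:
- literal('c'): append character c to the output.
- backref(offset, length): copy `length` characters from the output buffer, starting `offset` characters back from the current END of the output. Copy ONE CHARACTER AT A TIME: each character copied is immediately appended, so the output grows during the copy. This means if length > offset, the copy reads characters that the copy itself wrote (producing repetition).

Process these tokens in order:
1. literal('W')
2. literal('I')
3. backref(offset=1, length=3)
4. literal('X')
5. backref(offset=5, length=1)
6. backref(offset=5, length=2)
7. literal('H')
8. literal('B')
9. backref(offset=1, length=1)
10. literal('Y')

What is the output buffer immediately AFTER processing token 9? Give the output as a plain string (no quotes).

Token 1: literal('W'). Output: "W"
Token 2: literal('I'). Output: "WI"
Token 3: backref(off=1, len=3) (overlapping!). Copied 'III' from pos 1. Output: "WIIII"
Token 4: literal('X'). Output: "WIIIIX"
Token 5: backref(off=5, len=1). Copied 'I' from pos 1. Output: "WIIIIXI"
Token 6: backref(off=5, len=2). Copied 'II' from pos 2. Output: "WIIIIXIII"
Token 7: literal('H'). Output: "WIIIIXIIIH"
Token 8: literal('B'). Output: "WIIIIXIIIHB"
Token 9: backref(off=1, len=1). Copied 'B' from pos 10. Output: "WIIIIXIIIHBB"

Answer: WIIIIXIIIHBB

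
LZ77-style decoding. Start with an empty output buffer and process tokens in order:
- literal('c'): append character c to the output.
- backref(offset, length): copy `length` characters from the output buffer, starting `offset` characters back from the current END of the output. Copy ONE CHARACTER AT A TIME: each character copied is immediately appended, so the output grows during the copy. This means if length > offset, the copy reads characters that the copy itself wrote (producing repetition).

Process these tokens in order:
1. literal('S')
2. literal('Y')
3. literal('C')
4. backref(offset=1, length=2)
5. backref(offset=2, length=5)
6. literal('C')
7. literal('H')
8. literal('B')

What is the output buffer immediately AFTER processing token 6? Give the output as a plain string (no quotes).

Answer: SYCCCCCCCCC

Derivation:
Token 1: literal('S'). Output: "S"
Token 2: literal('Y'). Output: "SY"
Token 3: literal('C'). Output: "SYC"
Token 4: backref(off=1, len=2) (overlapping!). Copied 'CC' from pos 2. Output: "SYCCC"
Token 5: backref(off=2, len=5) (overlapping!). Copied 'CCCCC' from pos 3. Output: "SYCCCCCCCC"
Token 6: literal('C'). Output: "SYCCCCCCCCC"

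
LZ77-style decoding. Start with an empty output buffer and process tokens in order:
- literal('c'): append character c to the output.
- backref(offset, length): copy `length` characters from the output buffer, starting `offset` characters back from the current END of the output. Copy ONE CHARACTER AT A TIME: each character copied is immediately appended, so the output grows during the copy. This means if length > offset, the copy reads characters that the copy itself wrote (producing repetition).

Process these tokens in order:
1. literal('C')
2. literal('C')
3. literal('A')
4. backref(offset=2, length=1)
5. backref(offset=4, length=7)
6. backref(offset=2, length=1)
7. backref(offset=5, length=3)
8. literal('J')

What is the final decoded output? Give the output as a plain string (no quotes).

Answer: CCACCCACCCACCCCJ

Derivation:
Token 1: literal('C'). Output: "C"
Token 2: literal('C'). Output: "CC"
Token 3: literal('A'). Output: "CCA"
Token 4: backref(off=2, len=1). Copied 'C' from pos 1. Output: "CCAC"
Token 5: backref(off=4, len=7) (overlapping!). Copied 'CCACCCA' from pos 0. Output: "CCACCCACCCA"
Token 6: backref(off=2, len=1). Copied 'C' from pos 9. Output: "CCACCCACCCAC"
Token 7: backref(off=5, len=3). Copied 'CCC' from pos 7. Output: "CCACCCACCCACCCC"
Token 8: literal('J'). Output: "CCACCCACCCACCCCJ"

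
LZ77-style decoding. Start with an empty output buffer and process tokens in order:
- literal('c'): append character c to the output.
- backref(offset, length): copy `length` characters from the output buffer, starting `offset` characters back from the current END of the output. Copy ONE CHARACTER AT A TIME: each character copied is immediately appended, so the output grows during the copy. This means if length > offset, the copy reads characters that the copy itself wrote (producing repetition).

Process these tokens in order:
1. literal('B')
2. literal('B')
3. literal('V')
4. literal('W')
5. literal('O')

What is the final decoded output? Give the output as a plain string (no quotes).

Token 1: literal('B'). Output: "B"
Token 2: literal('B'). Output: "BB"
Token 3: literal('V'). Output: "BBV"
Token 4: literal('W'). Output: "BBVW"
Token 5: literal('O'). Output: "BBVWO"

Answer: BBVWO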